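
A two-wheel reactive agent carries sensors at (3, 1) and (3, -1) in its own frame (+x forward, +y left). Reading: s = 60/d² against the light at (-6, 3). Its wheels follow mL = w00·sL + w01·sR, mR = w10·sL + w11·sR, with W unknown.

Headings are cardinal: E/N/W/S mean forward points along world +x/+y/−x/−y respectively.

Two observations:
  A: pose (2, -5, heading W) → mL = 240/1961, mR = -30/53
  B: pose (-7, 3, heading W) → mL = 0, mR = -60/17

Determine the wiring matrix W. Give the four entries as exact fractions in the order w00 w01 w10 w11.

-1/2 1/2 -1 0

obs A: pose=(2,-5,W) → sL=30/53, sR=30/37, mL=240/1961, mR=-30/53
obs B: pose=(-7,3,W) → sL=60/17, sR=60/17, mL=0, mR=-60/17
sensor matrix S = [[30/53, 30/37], [60/17, 60/17]]; det S = -28800/33337
solve [mL_A; mL_B] = S·[w00; w01] and [mR_A; mR_B] = S·[w10; w11]:
  w00 = -1/2, w01 = 1/2, w10 = -1, w11 = 0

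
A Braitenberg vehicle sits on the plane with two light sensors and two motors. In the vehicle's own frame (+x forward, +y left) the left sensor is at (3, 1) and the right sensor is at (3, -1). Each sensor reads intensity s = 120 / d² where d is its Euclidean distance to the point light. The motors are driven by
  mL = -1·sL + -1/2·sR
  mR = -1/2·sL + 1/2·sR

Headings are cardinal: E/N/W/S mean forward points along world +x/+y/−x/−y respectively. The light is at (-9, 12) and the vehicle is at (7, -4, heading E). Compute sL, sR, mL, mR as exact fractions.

left sensor world pos  = (10, -3); dL² = 586
right sensor world pos = (10, -5); dR² = 650
sL = 120/586 = 60/293
sR = 120/650 = 12/65
mL = -1·sL + -1/2·sR = -5658/19045
mR = -1/2·sL + 1/2·sR = -192/19045

60/293 12/65 -5658/19045 -192/19045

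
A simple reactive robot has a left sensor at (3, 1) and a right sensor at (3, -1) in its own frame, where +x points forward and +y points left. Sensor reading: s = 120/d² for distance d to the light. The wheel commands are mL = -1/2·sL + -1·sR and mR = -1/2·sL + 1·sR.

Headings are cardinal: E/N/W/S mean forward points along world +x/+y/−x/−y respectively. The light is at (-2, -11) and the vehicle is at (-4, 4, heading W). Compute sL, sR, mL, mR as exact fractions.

120/221 120/281 -43380/62101 9660/62101

left sensor world pos  = (-7, 3); dL² = 221
right sensor world pos = (-7, 5); dR² = 281
sL = 120/221 = 120/221
sR = 120/281 = 120/281
mL = -1/2·sL + -1·sR = -43380/62101
mR = -1/2·sL + 1·sR = 9660/62101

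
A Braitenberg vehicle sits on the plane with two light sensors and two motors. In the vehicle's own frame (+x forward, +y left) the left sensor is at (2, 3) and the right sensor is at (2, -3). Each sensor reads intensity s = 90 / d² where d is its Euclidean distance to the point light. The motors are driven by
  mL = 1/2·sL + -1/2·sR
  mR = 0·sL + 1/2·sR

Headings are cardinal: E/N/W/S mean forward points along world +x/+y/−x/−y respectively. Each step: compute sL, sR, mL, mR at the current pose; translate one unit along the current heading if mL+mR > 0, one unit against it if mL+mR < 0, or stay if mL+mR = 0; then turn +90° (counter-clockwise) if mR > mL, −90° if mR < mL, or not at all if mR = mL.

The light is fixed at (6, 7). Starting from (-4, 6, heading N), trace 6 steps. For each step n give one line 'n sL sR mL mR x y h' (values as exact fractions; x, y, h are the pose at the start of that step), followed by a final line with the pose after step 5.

n=0: pose=(-4,6,N); sL=9/17, sR=9/5; mL=-54/85, mR=9/10; mL+mR=9/34 → advance +1; mR−mL=261/170 → turn +1·90°
n=1: pose=(-4,7,W); sL=10/17, sR=10/17; mL=0, mR=5/17; mL+mR=5/17 → advance +1; mR−mL=5/17 → turn +1·90°
n=2: pose=(-5,7,S); sL=45/34, sR=9/20; mL=297/680, mR=9/40; mL+mR=45/68 → advance +1; mR−mL=-18/85 → turn -1·90°
n=3: pose=(-5,6,W); sL=18/37, sR=90/173; mL=-108/6401, mR=45/173; mL+mR=9/37 → advance +1; mR−mL=1773/6401 → turn +1·90°
n=4: pose=(-6,6,S); sL=1, sR=5/13; mL=4/13, mR=5/26; mL+mR=1/2 → advance +1; mR−mL=-3/26 → turn -1·90°
n=5: pose=(-6,5,W); sL=90/221, sR=90/197; mL=-1080/43537, mR=45/197; mL+mR=45/221 → advance +1; mR−mL=11025/43537 → turn +1·90°

0 9/17 9/5 -54/85 9/10 -4 6 N
1 10/17 10/17 0 5/17 -4 7 W
2 45/34 9/20 297/680 9/40 -5 7 S
3 18/37 90/173 -108/6401 45/173 -5 6 W
4 1 5/13 4/13 5/26 -6 6 S
5 90/221 90/197 -1080/43537 45/197 -6 5 W
final -7 5 S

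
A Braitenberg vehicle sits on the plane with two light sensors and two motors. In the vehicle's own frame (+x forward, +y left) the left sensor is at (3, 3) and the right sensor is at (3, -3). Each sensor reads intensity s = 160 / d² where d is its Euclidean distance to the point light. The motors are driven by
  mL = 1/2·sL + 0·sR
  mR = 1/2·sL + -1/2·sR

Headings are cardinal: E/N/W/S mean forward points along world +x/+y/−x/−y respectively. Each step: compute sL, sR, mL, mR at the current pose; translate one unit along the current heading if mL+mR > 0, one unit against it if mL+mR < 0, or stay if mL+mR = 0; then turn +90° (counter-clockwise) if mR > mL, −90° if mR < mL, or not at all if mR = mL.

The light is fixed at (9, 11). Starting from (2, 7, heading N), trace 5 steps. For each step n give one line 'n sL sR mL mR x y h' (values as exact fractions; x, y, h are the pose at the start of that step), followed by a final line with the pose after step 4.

n=0: pose=(2,7,N); sL=160/101, sR=160/17; mL=80/101, mR=-6720/1717; mL+mR=-5360/1717 → advance -1; mR−mL=-80/17 → turn -1·90°
n=1: pose=(2,6,E); sL=8, sR=2; mL=4, mR=3; mL+mR=7 → advance +1; mR−mL=-1 → turn -1·90°
n=2: pose=(3,6,S); sL=160/73, sR=32/29; mL=80/73, mR=1152/2117; mL+mR=3472/2117 → advance +1; mR−mL=-16/29 → turn -1·90°
n=3: pose=(3,5,W); sL=80/81, sR=16/9; mL=40/81, mR=-32/81; mL+mR=8/81 → advance +1; mR−mL=-8/9 → turn -1·90°
n=4: pose=(2,5,N); sL=160/109, sR=32/5; mL=80/109, mR=-1344/545; mL+mR=-944/545 → advance -1; mR−mL=-16/5 → turn -1·90°

0 160/101 160/17 80/101 -6720/1717 2 7 N
1 8 2 4 3 2 6 E
2 160/73 32/29 80/73 1152/2117 3 6 S
3 80/81 16/9 40/81 -32/81 3 5 W
4 160/109 32/5 80/109 -1344/545 2 5 N
final 2 4 E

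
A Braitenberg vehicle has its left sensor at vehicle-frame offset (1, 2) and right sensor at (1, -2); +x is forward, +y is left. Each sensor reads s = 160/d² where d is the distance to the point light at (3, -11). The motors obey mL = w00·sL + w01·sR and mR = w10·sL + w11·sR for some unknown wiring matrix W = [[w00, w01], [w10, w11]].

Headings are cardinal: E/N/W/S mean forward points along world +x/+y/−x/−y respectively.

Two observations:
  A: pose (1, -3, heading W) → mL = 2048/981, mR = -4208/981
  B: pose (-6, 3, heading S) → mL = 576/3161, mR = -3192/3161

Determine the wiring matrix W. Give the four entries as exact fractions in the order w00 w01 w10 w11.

1 -1 -1 -1/2

obs A: pose=(1,-3,W) → sL=32/9, sR=160/109, mL=2048/981, mR=-4208/981
obs B: pose=(-6,3,S) → sL=80/109, sR=16/29, mL=576/3161, mR=-3192/3161
sensor matrix S = [[32/9, 160/109], [80/109, 16/29]]; det S = 2742272/3100941
solve [mL_A; mL_B] = S·[w00; w01] and [mR_A; mR_B] = S·[w10; w11]:
  w00 = 1, w01 = -1, w10 = -1, w11 = -1/2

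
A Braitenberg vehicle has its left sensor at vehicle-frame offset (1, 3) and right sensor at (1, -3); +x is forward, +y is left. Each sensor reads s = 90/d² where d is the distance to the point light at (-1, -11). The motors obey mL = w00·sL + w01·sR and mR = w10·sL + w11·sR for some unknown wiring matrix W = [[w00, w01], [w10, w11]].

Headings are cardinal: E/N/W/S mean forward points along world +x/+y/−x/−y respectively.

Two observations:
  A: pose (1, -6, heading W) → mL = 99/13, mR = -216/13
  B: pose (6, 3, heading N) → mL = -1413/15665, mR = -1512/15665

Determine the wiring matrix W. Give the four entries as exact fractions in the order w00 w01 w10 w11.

obs A: pose=(1,-6,W) → sL=18, sR=18/13, mL=99/13, mR=-216/13
obs B: pose=(6,3,N) → sL=90/241, sR=18/65, mL=-1413/15665, mR=-1512/15665
sensor matrix S = [[18, 18/13], [90/241, 18/65]]; det S = 69984/15665
solve [mL_A; mL_B] = S·[w00; w01] and [mR_A; mR_B] = S·[w10; w11]:
  w00 = 1/2, w01 = -1, w10 = -1, w11 = 1

1/2 -1 -1 1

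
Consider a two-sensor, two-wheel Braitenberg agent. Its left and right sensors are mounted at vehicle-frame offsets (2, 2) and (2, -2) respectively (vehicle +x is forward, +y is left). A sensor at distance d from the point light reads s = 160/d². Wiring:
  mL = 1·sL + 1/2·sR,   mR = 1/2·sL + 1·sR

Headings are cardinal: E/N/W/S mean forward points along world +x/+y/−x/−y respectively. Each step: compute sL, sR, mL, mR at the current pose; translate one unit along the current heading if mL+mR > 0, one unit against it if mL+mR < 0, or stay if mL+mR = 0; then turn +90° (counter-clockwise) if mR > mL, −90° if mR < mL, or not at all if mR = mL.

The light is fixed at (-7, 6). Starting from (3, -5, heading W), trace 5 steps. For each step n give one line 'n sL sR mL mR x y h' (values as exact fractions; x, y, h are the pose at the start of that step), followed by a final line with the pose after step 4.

0 160/233 32/29 8368/6757 9776/6757 3 -5 W
1 16/29 80/109 2904/3161 3192/3161 2 -5 S
2 160/221 160/317 68400/70057 60720/70057 2 -6 E
3 8/17 8/13 172/221 188/221 3 -6 S
4 32/53 160/369 16048/19557 14384/19557 3 -7 E
final 4 -7 S

n=0: pose=(3,-5,W); sL=160/233, sR=32/29; mL=8368/6757, mR=9776/6757; mL+mR=18144/6757 → advance +1; mR−mL=1408/6757 → turn +1·90°
n=1: pose=(2,-5,S); sL=16/29, sR=80/109; mL=2904/3161, mR=3192/3161; mL+mR=6096/3161 → advance +1; mR−mL=288/3161 → turn +1·90°
n=2: pose=(2,-6,E); sL=160/221, sR=160/317; mL=68400/70057, mR=60720/70057; mL+mR=129120/70057 → advance +1; mR−mL=-7680/70057 → turn -1·90°
n=3: pose=(3,-6,S); sL=8/17, sR=8/13; mL=172/221, mR=188/221; mL+mR=360/221 → advance +1; mR−mL=16/221 → turn +1·90°
n=4: pose=(3,-7,E); sL=32/53, sR=160/369; mL=16048/19557, mR=14384/19557; mL+mR=10144/6519 → advance +1; mR−mL=-1664/19557 → turn -1·90°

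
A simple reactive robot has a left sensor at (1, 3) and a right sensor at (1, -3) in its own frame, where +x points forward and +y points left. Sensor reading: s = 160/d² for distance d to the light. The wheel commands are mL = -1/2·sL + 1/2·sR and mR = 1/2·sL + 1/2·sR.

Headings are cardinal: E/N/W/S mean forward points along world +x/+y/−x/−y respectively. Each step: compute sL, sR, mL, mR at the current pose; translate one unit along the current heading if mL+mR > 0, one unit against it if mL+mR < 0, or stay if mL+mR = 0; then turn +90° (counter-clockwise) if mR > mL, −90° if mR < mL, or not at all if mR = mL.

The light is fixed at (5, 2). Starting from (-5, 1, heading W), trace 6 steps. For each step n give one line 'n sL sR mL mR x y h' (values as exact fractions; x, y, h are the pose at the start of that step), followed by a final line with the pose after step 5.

n=0: pose=(-5,1,W); sL=160/137, sR=32/25; mL=192/3425, mR=4192/3425; mL+mR=32/25 → advance +1; mR−mL=160/137 → turn +1·90°
n=1: pose=(-6,1,S); sL=40/17, sR=4/5; mL=-66/85, mR=134/85; mL+mR=4/5 → advance +1; mR−mL=40/17 → turn +1·90°
n=2: pose=(-6,0,E); sL=160/101, sR=32/25; mL=-384/2525, mR=3616/2525; mL+mR=32/25 → advance +1; mR−mL=160/101 → turn +1·90°
n=3: pose=(-5,0,N); sL=16/17, sR=16/5; mL=96/85, mR=176/85; mL+mR=16/5 → advance +1; mR−mL=16/17 → turn +1·90°
n=4: pose=(-5,1,W); sL=160/137, sR=32/25; mL=192/3425, mR=4192/3425; mL+mR=32/25 → advance +1; mR−mL=160/137 → turn +1·90°
n=5: pose=(-6,1,S); sL=40/17, sR=4/5; mL=-66/85, mR=134/85; mL+mR=4/5 → advance +1; mR−mL=40/17 → turn +1·90°

0 160/137 32/25 192/3425 4192/3425 -5 1 W
1 40/17 4/5 -66/85 134/85 -6 1 S
2 160/101 32/25 -384/2525 3616/2525 -6 0 E
3 16/17 16/5 96/85 176/85 -5 0 N
4 160/137 32/25 192/3425 4192/3425 -5 1 W
5 40/17 4/5 -66/85 134/85 -6 1 S
final -6 0 E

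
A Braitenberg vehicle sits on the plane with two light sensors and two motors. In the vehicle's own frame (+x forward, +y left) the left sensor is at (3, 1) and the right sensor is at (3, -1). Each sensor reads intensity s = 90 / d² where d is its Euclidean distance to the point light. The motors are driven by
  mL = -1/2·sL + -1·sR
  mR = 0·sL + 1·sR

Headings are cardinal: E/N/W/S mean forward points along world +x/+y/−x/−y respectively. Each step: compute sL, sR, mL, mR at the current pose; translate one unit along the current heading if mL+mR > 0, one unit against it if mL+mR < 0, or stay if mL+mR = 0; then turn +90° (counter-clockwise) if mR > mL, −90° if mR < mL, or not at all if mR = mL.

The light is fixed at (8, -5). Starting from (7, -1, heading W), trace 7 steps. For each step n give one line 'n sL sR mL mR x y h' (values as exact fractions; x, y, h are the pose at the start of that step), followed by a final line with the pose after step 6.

0 18/5 90/41 -819/205 90/41 7 -1 W
1 45 45 -135/2 45 8 -1 S
2 2 18/5 -23/5 18/5 8 0 E
3 45/34 45/32 -1125/544 45/32 7 0 N
4 18/5 90/41 -819/205 90/41 7 -1 W
5 45 45 -135/2 45 8 -1 S
6 2 18/5 -23/5 18/5 8 0 E
final 7 0 N

n=0: pose=(7,-1,W); sL=18/5, sR=90/41; mL=-819/205, mR=90/41; mL+mR=-9/5 → advance -1; mR−mL=1269/205 → turn +1·90°
n=1: pose=(8,-1,S); sL=45, sR=45; mL=-135/2, mR=45; mL+mR=-45/2 → advance -1; mR−mL=225/2 → turn +1·90°
n=2: pose=(8,0,E); sL=2, sR=18/5; mL=-23/5, mR=18/5; mL+mR=-1 → advance -1; mR−mL=41/5 → turn +1·90°
n=3: pose=(7,0,N); sL=45/34, sR=45/32; mL=-1125/544, mR=45/32; mL+mR=-45/68 → advance -1; mR−mL=945/272 → turn +1·90°
n=4: pose=(7,-1,W); sL=18/5, sR=90/41; mL=-819/205, mR=90/41; mL+mR=-9/5 → advance -1; mR−mL=1269/205 → turn +1·90°
n=5: pose=(8,-1,S); sL=45, sR=45; mL=-135/2, mR=45; mL+mR=-45/2 → advance -1; mR−mL=225/2 → turn +1·90°
n=6: pose=(8,0,E); sL=2, sR=18/5; mL=-23/5, mR=18/5; mL+mR=-1 → advance -1; mR−mL=41/5 → turn +1·90°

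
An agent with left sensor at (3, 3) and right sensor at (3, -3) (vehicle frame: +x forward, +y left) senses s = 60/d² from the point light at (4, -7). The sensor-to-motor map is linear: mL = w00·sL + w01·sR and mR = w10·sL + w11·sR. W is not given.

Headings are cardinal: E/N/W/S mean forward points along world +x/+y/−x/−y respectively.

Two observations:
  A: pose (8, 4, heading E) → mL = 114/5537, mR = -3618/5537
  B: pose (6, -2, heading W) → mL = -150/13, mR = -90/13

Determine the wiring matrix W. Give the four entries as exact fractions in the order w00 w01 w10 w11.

-1 1/2 -1/2 -1

obs A: pose=(8,4,E) → sL=12/49, sR=60/113, mL=114/5537, mR=-3618/5537
obs B: pose=(6,-2,W) → sL=12, sR=12/13, mL=-150/13, mR=-90/13
sensor matrix S = [[12/49, 60/113], [12, 12/13]]; det S = -442368/71981
solve [mL_A; mL_B] = S·[w00; w01] and [mR_A; mR_B] = S·[w10; w11]:
  w00 = -1, w01 = 1/2, w10 = -1/2, w11 = -1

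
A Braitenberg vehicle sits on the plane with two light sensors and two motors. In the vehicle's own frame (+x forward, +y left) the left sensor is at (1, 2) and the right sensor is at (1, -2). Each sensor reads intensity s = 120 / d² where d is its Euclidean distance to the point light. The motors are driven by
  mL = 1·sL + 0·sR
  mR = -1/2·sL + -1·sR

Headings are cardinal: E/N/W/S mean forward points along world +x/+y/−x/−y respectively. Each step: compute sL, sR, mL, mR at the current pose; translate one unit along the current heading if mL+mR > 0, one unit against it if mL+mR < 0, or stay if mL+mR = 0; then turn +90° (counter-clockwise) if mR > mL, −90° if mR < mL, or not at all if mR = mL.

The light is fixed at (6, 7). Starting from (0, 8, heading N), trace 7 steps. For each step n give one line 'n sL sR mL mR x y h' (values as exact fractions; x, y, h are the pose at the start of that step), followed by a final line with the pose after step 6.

n=0: pose=(0,8,N); sL=30/17, sR=6; mL=30/17, mR=-117/17; mL+mR=-87/17 → advance -1; mR−mL=-147/17 → turn -1·90°
n=1: pose=(0,7,E); sL=120/29, sR=120/29; mL=120/29, mR=-180/29; mL+mR=-60/29 → advance -1; mR−mL=-300/29 → turn -1·90°
n=2: pose=(-1,7,S); sL=60/13, sR=60/41; mL=60/13, mR=-2010/533; mL+mR=450/533 → advance +1; mR−mL=-4470/533 → turn -1·90°
n=3: pose=(-1,6,W); sL=120/73, sR=24/13; mL=120/73, mR=-2532/949; mL+mR=-972/949 → advance -1; mR−mL=-4092/949 → turn -1·90°
n=4: pose=(0,6,N); sL=15/8, sR=15/2; mL=15/8, mR=-135/16; mL+mR=-105/16 → advance -1; mR−mL=-165/16 → turn -1·90°
n=5: pose=(0,5,E); sL=24/5, sR=120/41; mL=24/5, mR=-1092/205; mL+mR=-108/205 → advance -1; mR−mL=-2076/205 → turn -1·90°
n=6: pose=(-1,5,S); sL=60/17, sR=4/3; mL=60/17, mR=-158/51; mL+mR=22/51 → advance +1; mR−mL=-338/51 → turn -1·90°

0 30/17 6 30/17 -117/17 0 8 N
1 120/29 120/29 120/29 -180/29 0 7 E
2 60/13 60/41 60/13 -2010/533 -1 7 S
3 120/73 24/13 120/73 -2532/949 -1 6 W
4 15/8 15/2 15/8 -135/16 0 6 N
5 24/5 120/41 24/5 -1092/205 0 5 E
6 60/17 4/3 60/17 -158/51 -1 5 S
final -1 4 W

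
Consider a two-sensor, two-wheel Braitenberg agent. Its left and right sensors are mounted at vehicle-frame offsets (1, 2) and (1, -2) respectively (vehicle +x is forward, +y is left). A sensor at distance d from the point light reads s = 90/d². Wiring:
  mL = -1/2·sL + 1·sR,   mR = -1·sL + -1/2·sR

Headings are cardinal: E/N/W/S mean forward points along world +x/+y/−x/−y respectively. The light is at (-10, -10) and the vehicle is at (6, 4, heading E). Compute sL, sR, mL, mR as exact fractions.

left sensor world pos  = (7, 6); dL² = 545
right sensor world pos = (7, 2); dR² = 433
sL = 90/545 = 18/109
sR = 90/433 = 90/433
mL = -1/2·sL + 1·sR = 5913/47197
mR = -1·sL + -1/2·sR = -12699/47197

18/109 90/433 5913/47197 -12699/47197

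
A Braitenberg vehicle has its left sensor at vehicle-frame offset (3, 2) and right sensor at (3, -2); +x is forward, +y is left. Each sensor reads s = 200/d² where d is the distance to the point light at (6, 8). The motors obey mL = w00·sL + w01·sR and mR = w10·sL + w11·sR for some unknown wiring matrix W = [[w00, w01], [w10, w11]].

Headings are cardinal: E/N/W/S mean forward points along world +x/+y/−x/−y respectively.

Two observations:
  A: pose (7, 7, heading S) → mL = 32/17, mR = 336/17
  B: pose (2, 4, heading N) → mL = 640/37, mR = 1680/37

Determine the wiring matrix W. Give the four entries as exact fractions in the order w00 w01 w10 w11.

-1/2 1/2 1 1

obs A: pose=(7,7,S) → sL=8, sR=200/17, mL=32/17, mR=336/17
obs B: pose=(2,4,N) → sL=200/37, sR=40, mL=640/37, mR=1680/37
sensor matrix S = [[8, 200/17], [200/37, 40]]; det S = 161280/629
solve [mL_A; mL_B] = S·[w00; w01] and [mR_A; mR_B] = S·[w10; w11]:
  w00 = -1/2, w01 = 1/2, w10 = 1, w11 = 1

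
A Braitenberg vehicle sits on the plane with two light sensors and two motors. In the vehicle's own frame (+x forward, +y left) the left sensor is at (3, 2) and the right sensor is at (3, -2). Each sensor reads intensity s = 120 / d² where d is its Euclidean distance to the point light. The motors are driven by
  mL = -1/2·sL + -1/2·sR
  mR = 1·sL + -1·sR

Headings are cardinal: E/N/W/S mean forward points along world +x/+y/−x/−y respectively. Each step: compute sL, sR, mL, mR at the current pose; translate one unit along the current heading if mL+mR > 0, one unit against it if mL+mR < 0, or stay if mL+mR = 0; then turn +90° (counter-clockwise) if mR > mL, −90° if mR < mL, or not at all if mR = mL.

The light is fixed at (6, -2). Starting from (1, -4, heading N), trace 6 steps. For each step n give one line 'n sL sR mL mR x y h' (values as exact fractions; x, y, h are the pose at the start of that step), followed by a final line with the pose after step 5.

0 12/5 12 -36/5 -48/5 1 -4 N
1 24 120/29 -408/29 576/29 1 -5 E
2 10/3 30 -50/3 -80/3 2 -5 N
3 24 120/37 -504/37 768/37 2 -6 E
4 60/13 60 -420/13 -720/13 3 -6 N
5 40/3 120/49 -1160/147 1600/147 3 -7 E
final 4 -7 N

n=0: pose=(1,-4,N); sL=12/5, sR=12; mL=-36/5, mR=-48/5; mL+mR=-84/5 → advance -1; mR−mL=-12/5 → turn -1·90°
n=1: pose=(1,-5,E); sL=24, sR=120/29; mL=-408/29, mR=576/29; mL+mR=168/29 → advance +1; mR−mL=984/29 → turn +1·90°
n=2: pose=(2,-5,N); sL=10/3, sR=30; mL=-50/3, mR=-80/3; mL+mR=-130/3 → advance -1; mR−mL=-10 → turn -1·90°
n=3: pose=(2,-6,E); sL=24, sR=120/37; mL=-504/37, mR=768/37; mL+mR=264/37 → advance +1; mR−mL=1272/37 → turn +1·90°
n=4: pose=(3,-6,N); sL=60/13, sR=60; mL=-420/13, mR=-720/13; mL+mR=-1140/13 → advance -1; mR−mL=-300/13 → turn -1·90°
n=5: pose=(3,-7,E); sL=40/3, sR=120/49; mL=-1160/147, mR=1600/147; mL+mR=440/147 → advance +1; mR−mL=920/49 → turn +1·90°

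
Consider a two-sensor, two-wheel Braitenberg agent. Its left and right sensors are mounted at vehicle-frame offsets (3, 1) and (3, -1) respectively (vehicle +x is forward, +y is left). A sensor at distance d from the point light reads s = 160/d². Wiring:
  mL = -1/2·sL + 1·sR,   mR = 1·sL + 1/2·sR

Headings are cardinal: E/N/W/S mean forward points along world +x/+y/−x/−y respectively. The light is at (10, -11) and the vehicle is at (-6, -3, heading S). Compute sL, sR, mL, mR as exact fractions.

16/25 80/157 744/3925 3512/3925

left sensor world pos  = (-5, -6); dL² = 250
right sensor world pos = (-7, -6); dR² = 314
sL = 160/250 = 16/25
sR = 160/314 = 80/157
mL = -1/2·sL + 1·sR = 744/3925
mR = 1·sL + 1/2·sR = 3512/3925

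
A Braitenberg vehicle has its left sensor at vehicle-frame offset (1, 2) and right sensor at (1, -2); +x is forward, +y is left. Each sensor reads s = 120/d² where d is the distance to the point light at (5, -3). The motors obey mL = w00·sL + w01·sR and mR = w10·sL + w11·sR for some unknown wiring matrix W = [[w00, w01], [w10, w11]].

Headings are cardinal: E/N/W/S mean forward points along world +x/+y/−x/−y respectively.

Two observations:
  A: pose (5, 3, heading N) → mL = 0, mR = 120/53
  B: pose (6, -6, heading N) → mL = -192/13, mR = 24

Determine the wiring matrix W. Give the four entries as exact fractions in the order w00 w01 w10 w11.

-1 1 1 0

obs A: pose=(5,3,N) → sL=120/53, sR=120/53, mL=0, mR=120/53
obs B: pose=(6,-6,N) → sL=24, sR=120/13, mL=-192/13, mR=24
sensor matrix S = [[120/53, 120/53], [24, 120/13]]; det S = -23040/689
solve [mL_A; mL_B] = S·[w00; w01] and [mR_A; mR_B] = S·[w10; w11]:
  w00 = -1, w01 = 1, w10 = 1, w11 = 0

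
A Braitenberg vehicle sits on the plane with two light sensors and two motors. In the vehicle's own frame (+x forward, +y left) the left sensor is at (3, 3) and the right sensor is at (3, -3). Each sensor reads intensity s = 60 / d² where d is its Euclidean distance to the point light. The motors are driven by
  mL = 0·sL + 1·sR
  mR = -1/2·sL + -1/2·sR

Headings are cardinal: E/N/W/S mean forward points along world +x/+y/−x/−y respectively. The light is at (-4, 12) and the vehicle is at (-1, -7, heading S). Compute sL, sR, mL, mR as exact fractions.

left sensor world pos  = (2, -10); dL² = 520
right sensor world pos = (-4, -10); dR² = 484
sL = 60/520 = 3/26
sR = 60/484 = 15/121
mL = 0·sL + 1·sR = 15/121
mR = -1/2·sL + -1/2·sR = -753/6292

3/26 15/121 15/121 -753/6292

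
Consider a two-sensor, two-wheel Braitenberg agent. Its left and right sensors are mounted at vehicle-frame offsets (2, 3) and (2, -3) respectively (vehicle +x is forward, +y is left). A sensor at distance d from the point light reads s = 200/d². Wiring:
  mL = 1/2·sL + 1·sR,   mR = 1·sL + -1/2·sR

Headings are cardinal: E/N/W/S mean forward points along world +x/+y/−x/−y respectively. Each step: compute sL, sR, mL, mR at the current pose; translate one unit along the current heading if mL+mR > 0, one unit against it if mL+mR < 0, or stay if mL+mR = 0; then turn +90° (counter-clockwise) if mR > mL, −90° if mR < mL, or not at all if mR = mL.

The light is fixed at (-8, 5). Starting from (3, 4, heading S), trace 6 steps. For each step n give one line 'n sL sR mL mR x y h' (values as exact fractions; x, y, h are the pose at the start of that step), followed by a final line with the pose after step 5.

0 40/41 200/73 9660/2993 -1180/2993 3 4 S
1 100/53 100/41 7350/2173 1450/2173 3 3 W
2 200/49 200/169 26700/8281 28900/8281 2 3 N
3 5/2 50/17 285/68 35/34 2 4 W
4 200/37 40/29 4380/1073 5060/1073 1 4 N
5 100/29 100/29 150/29 50/29 1 5 W
final 0 5 N

n=0: pose=(3,4,S); sL=40/41, sR=200/73; mL=9660/2993, mR=-1180/2993; mL+mR=8480/2993 → advance +1; mR−mL=-10840/2993 → turn -1·90°
n=1: pose=(3,3,W); sL=100/53, sR=100/41; mL=7350/2173, mR=1450/2173; mL+mR=8800/2173 → advance +1; mR−mL=-5900/2173 → turn -1·90°
n=2: pose=(2,3,N); sL=200/49, sR=200/169; mL=26700/8281, mR=28900/8281; mL+mR=55600/8281 → advance +1; mR−mL=2200/8281 → turn +1·90°
n=3: pose=(2,4,W); sL=5/2, sR=50/17; mL=285/68, mR=35/34; mL+mR=355/68 → advance +1; mR−mL=-215/68 → turn -1·90°
n=4: pose=(1,4,N); sL=200/37, sR=40/29; mL=4380/1073, mR=5060/1073; mL+mR=9440/1073 → advance +1; mR−mL=680/1073 → turn +1·90°
n=5: pose=(1,5,W); sL=100/29, sR=100/29; mL=150/29, mR=50/29; mL+mR=200/29 → advance +1; mR−mL=-100/29 → turn -1·90°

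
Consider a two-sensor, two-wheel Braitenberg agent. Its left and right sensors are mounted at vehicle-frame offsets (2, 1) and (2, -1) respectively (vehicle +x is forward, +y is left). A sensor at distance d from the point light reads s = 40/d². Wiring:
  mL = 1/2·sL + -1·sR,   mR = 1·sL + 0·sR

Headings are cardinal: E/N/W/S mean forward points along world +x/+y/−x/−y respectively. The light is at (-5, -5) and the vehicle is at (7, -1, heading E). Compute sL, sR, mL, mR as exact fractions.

40/221 8/41 -948/9061 40/221

left sensor world pos  = (9, 0); dL² = 221
right sensor world pos = (9, -2); dR² = 205
sL = 40/221 = 40/221
sR = 40/205 = 8/41
mL = 1/2·sL + -1·sR = -948/9061
mR = 1·sL + 0·sR = 40/221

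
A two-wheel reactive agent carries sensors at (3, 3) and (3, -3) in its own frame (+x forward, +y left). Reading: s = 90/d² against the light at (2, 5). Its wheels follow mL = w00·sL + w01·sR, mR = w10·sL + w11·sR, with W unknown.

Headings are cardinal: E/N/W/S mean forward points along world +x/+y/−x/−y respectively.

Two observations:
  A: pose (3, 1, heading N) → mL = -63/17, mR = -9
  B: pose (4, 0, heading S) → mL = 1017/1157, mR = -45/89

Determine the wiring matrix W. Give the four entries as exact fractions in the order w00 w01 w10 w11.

obs A: pose=(3,1,N) → sL=18, sR=90/17, mL=-63/17, mR=-9
obs B: pose=(4,0,S) → sL=90/89, sR=18/13, mL=1017/1157, mR=-45/89
sensor matrix S = [[18, 90/17], [90/89, 18/13]]; det S = 384912/19669
solve [mL_A; mL_B] = S·[w00; w01] and [mR_A; mR_B] = S·[w10; w11]:
  w00 = -1/2, w01 = 1, w10 = -1/2, w11 = 0

-1/2 1 -1/2 0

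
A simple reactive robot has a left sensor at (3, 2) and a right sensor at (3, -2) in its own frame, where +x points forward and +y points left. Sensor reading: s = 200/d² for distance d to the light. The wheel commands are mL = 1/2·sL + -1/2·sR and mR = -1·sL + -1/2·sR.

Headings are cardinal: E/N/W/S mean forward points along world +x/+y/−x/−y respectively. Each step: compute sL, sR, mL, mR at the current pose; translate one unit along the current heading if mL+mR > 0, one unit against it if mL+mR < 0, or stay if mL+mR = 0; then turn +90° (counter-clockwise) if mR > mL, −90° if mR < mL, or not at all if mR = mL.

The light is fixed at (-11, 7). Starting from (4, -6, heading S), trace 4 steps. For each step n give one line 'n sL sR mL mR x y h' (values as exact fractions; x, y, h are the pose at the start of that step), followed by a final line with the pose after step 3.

n=0: pose=(4,-6,S); sL=40/109, sR=8/17; mL=-96/1853, mR=-1116/1853; mL+mR=-1212/1853 → advance -1; mR−mL=-60/109 → turn -1·90°
n=1: pose=(4,-5,W); sL=10/17, sR=50/61; mL=-120/1037, mR=-1035/1037; mL+mR=-1155/1037 → advance -1; mR−mL=-15/17 → turn -1·90°
n=2: pose=(5,-5,N); sL=200/277, sR=40/81; mL=2560/22437, mR=-21740/22437; mL+mR=-19180/22437 → advance -1; mR−mL=-300/277 → turn -1·90°
n=3: pose=(5,-6,E); sL=100/241, sR=100/293; mL=2600/70613, mR=-41350/70613; mL+mR=-38750/70613 → advance -1; mR−mL=-150/241 → turn -1·90°

0 40/109 8/17 -96/1853 -1116/1853 4 -6 S
1 10/17 50/61 -120/1037 -1035/1037 4 -5 W
2 200/277 40/81 2560/22437 -21740/22437 5 -5 N
3 100/241 100/293 2600/70613 -41350/70613 5 -6 E
final 4 -6 S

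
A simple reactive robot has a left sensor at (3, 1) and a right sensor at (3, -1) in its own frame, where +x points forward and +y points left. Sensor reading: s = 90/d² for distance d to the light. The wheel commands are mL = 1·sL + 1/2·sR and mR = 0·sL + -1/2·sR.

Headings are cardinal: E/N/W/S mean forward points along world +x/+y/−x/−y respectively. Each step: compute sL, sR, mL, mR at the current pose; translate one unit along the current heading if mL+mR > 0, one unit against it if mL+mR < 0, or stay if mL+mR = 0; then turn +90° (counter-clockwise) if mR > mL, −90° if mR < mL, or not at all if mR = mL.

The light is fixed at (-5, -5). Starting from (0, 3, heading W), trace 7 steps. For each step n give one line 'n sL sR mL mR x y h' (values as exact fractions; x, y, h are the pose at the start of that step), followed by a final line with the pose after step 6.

n=0: pose=(0,3,W); sL=90/53, sR=18/17; mL=2007/901, mR=-9/17; mL+mR=90/53 → advance +1; mR−mL=-2484/901 → turn -1·90°
n=1: pose=(-1,3,N); sL=9/13, sR=45/73; mL=1899/1898, mR=-45/146; mL+mR=9/13 → advance +1; mR−mL=-1242/949 → turn -1·90°
n=2: pose=(-1,4,E); sL=90/149, sR=90/113; mL=16875/16837, mR=-45/113; mL+mR=90/149 → advance +1; mR−mL=-23580/16837 → turn -1·90°
n=3: pose=(0,4,S); sL=5/4, sR=45/26; mL=55/26, mR=-45/52; mL+mR=5/4 → advance +1; mR−mL=-155/52 → turn -1·90°
n=4: pose=(0,3,W); sL=90/53, sR=18/17; mL=2007/901, mR=-9/17; mL+mR=90/53 → advance +1; mR−mL=-2484/901 → turn -1·90°
n=5: pose=(-1,3,N); sL=9/13, sR=45/73; mL=1899/1898, mR=-45/146; mL+mR=9/13 → advance +1; mR−mL=-1242/949 → turn -1·90°
n=6: pose=(-1,4,E); sL=90/149, sR=90/113; mL=16875/16837, mR=-45/113; mL+mR=90/149 → advance +1; mR−mL=-23580/16837 → turn -1·90°

0 90/53 18/17 2007/901 -9/17 0 3 W
1 9/13 45/73 1899/1898 -45/146 -1 3 N
2 90/149 90/113 16875/16837 -45/113 -1 4 E
3 5/4 45/26 55/26 -45/52 0 4 S
4 90/53 18/17 2007/901 -9/17 0 3 W
5 9/13 45/73 1899/1898 -45/146 -1 3 N
6 90/149 90/113 16875/16837 -45/113 -1 4 E
final 0 4 S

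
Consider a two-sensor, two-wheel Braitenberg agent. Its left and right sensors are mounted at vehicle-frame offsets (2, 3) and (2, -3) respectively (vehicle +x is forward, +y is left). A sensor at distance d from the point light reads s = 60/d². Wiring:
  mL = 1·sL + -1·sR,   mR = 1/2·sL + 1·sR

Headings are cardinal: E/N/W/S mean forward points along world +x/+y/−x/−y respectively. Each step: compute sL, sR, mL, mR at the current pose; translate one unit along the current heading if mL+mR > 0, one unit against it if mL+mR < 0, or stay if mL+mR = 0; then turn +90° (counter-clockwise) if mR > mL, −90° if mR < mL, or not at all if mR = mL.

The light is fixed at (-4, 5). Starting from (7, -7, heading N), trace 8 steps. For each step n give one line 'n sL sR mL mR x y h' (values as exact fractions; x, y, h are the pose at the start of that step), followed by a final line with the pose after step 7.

0 15/41 15/74 495/3034 585/1517 7 -7 N
1 60/277 12/29 -1584/8033 4194/8033 7 -6 W
2 30/169 30/109 -1800/18421 6705/18421 6 -6 S
3 4/15 20/123 64/615 182/615 6 -7 E
4 15/41 15/74 495/3034 585/1517 7 -7 N
5 60/277 12/29 -1584/8033 4194/8033 7 -6 W
6 30/169 30/109 -1800/18421 6705/18421 6 -6 S
7 4/15 20/123 64/615 182/615 6 -7 E
final 7 -7 N

n=0: pose=(7,-7,N); sL=15/41, sR=15/74; mL=495/3034, mR=585/1517; mL+mR=45/82 → advance +1; mR−mL=675/3034 → turn +1·90°
n=1: pose=(7,-6,W); sL=60/277, sR=12/29; mL=-1584/8033, mR=4194/8033; mL+mR=90/277 → advance +1; mR−mL=5778/8033 → turn +1·90°
n=2: pose=(6,-6,S); sL=30/169, sR=30/109; mL=-1800/18421, mR=6705/18421; mL+mR=45/169 → advance +1; mR−mL=8505/18421 → turn +1·90°
n=3: pose=(6,-7,E); sL=4/15, sR=20/123; mL=64/615, mR=182/615; mL+mR=2/5 → advance +1; mR−mL=118/615 → turn +1·90°
n=4: pose=(7,-7,N); sL=15/41, sR=15/74; mL=495/3034, mR=585/1517; mL+mR=45/82 → advance +1; mR−mL=675/3034 → turn +1·90°
n=5: pose=(7,-6,W); sL=60/277, sR=12/29; mL=-1584/8033, mR=4194/8033; mL+mR=90/277 → advance +1; mR−mL=5778/8033 → turn +1·90°
n=6: pose=(6,-6,S); sL=30/169, sR=30/109; mL=-1800/18421, mR=6705/18421; mL+mR=45/169 → advance +1; mR−mL=8505/18421 → turn +1·90°
n=7: pose=(6,-7,E); sL=4/15, sR=20/123; mL=64/615, mR=182/615; mL+mR=2/5 → advance +1; mR−mL=118/615 → turn +1·90°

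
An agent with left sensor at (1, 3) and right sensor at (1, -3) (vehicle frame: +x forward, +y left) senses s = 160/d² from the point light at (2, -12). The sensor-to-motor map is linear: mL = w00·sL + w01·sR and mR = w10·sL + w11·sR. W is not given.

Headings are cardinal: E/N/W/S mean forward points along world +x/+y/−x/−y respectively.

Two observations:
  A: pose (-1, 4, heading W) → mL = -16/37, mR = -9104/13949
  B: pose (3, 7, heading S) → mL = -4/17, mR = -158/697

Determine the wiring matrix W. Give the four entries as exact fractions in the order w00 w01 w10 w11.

-1/2 0 -1 1/2

obs A: pose=(-1,4,W) → sL=32/37, sR=160/377, mL=-16/37, mR=-9104/13949
obs B: pose=(3,7,S) → sL=8/17, sR=20/41, mL=-4/17, mR=-158/697
sensor matrix S = [[32/37, 160/377], [8/17, 20/41]]; det S = 2160000/9722453
solve [mL_A; mL_B] = S·[w00; w01] and [mR_A; mR_B] = S·[w10; w11]:
  w00 = -1/2, w01 = 0, w10 = -1, w11 = 1/2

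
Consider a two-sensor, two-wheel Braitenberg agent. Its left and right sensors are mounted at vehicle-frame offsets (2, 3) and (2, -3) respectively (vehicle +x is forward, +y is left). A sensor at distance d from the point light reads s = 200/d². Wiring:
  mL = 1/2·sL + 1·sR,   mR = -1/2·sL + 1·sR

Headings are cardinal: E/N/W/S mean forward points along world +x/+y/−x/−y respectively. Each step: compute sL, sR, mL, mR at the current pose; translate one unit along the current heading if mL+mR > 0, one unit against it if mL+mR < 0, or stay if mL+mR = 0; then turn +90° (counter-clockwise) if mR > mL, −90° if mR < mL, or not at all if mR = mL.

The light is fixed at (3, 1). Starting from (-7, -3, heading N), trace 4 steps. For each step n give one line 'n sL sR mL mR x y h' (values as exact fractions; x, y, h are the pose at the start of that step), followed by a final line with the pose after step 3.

n=0: pose=(-7,-3,N); sL=200/173, sR=200/53; mL=39900/9169, mR=29300/9169; mL+mR=400/53 → advance +1; mR−mL=-200/173 → turn -1·90°
n=1: pose=(-7,-2,E); sL=25/8, sR=2; mL=57/16, mR=7/16; mL+mR=4 → advance +1; mR−mL=-25/8 → turn -1·90°
n=2: pose=(-6,-2,S); sL=200/61, sR=200/169; mL=29100/10309, mR=-4700/10309; mL+mR=400/169 → advance +1; mR−mL=-200/61 → turn -1·90°
n=3: pose=(-6,-3,W); sL=20/17, sR=100/61; mL=2310/1037, mR=1090/1037; mL+mR=200/61 → advance +1; mR−mL=-20/17 → turn -1·90°

0 200/173 200/53 39900/9169 29300/9169 -7 -3 N
1 25/8 2 57/16 7/16 -7 -2 E
2 200/61 200/169 29100/10309 -4700/10309 -6 -2 S
3 20/17 100/61 2310/1037 1090/1037 -6 -3 W
final -7 -3 N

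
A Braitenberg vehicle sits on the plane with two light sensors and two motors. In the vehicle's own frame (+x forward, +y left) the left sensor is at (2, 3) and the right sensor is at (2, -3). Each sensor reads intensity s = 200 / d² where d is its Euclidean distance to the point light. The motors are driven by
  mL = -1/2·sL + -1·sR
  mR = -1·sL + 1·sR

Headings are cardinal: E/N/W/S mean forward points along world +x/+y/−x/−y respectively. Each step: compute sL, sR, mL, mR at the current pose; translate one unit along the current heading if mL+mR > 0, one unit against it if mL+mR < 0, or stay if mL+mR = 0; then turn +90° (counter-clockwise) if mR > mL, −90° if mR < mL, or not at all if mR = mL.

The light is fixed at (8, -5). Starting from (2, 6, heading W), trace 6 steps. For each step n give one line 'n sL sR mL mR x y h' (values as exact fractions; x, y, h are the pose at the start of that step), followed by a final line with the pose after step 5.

0 25/16 10/13 -645/416 -165/208 2 6 W
1 40/17 40/29 -1260/493 -480/493 3 6 S
2 100/117 20/9 -310/117 160/117 3 7 E
3 200/277 40/41 -15180/11357 2880/11357 2 7 N
4 25/16 10/13 -645/416 -165/208 2 6 W
5 40/17 40/29 -1260/493 -480/493 3 6 S
final 3 7 E

n=0: pose=(2,6,W); sL=25/16, sR=10/13; mL=-645/416, mR=-165/208; mL+mR=-75/32 → advance -1; mR−mL=315/416 → turn +1·90°
n=1: pose=(3,6,S); sL=40/17, sR=40/29; mL=-1260/493, mR=-480/493; mL+mR=-60/17 → advance -1; mR−mL=780/493 → turn +1·90°
n=2: pose=(3,7,E); sL=100/117, sR=20/9; mL=-310/117, mR=160/117; mL+mR=-50/39 → advance -1; mR−mL=470/117 → turn +1·90°
n=3: pose=(2,7,N); sL=200/277, sR=40/41; mL=-15180/11357, mR=2880/11357; mL+mR=-300/277 → advance -1; mR−mL=18060/11357 → turn +1·90°
n=4: pose=(2,6,W); sL=25/16, sR=10/13; mL=-645/416, mR=-165/208; mL+mR=-75/32 → advance -1; mR−mL=315/416 → turn +1·90°
n=5: pose=(3,6,S); sL=40/17, sR=40/29; mL=-1260/493, mR=-480/493; mL+mR=-60/17 → advance -1; mR−mL=780/493 → turn +1·90°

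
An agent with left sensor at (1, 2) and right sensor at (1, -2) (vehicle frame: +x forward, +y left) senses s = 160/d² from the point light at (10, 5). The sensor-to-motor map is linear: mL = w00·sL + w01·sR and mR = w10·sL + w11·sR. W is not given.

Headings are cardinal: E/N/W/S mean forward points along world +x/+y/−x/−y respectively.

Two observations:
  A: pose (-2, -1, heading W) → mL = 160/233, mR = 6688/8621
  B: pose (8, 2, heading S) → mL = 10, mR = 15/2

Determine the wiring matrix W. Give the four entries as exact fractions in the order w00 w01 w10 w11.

obs A: pose=(-2,-1,W) → sL=160/233, sR=32/37, mL=160/233, mR=6688/8621
obs B: pose=(8,2,S) → sL=10, sR=5, mL=10, mR=15/2
sensor matrix S = [[160/233, 32/37], [10, 5]]; det S = -44960/8621
solve [mL_A; mL_B] = S·[w00; w01] and [mR_A; mR_B] = S·[w10; w11]:
  w00 = 1, w01 = 0, w10 = 1/2, w11 = 1/2

1 0 1/2 1/2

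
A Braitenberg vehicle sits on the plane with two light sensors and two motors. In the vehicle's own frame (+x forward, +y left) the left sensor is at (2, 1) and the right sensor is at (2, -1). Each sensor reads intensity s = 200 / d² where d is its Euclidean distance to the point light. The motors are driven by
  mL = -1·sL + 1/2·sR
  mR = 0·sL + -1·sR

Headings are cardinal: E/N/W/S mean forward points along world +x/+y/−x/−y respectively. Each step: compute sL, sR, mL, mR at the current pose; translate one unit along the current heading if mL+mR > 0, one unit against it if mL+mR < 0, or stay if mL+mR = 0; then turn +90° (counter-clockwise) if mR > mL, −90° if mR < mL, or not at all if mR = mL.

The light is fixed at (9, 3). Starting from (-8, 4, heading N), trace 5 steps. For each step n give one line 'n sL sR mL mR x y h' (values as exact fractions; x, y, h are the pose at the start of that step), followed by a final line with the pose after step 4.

0 200/333 40/53 -3940/17649 -40/53 -8 4 N
1 100/113 100/113 -50/113 -100/113 -8 3 E
2 200/293 40/73 -8740/21389 -40/73 -9 3 S
3 1/2 50/101 -51/202 -50/101 -9 4 W
4 200/333 40/53 -3940/17649 -40/53 -8 4 N
final -8 3 E

n=0: pose=(-8,4,N); sL=200/333, sR=40/53; mL=-3940/17649, mR=-40/53; mL+mR=-17260/17649 → advance -1; mR−mL=-9380/17649 → turn -1·90°
n=1: pose=(-8,3,E); sL=100/113, sR=100/113; mL=-50/113, mR=-100/113; mL+mR=-150/113 → advance -1; mR−mL=-50/113 → turn -1·90°
n=2: pose=(-9,3,S); sL=200/293, sR=40/73; mL=-8740/21389, mR=-40/73; mL+mR=-20460/21389 → advance -1; mR−mL=-2980/21389 → turn -1·90°
n=3: pose=(-9,4,W); sL=1/2, sR=50/101; mL=-51/202, mR=-50/101; mL+mR=-151/202 → advance -1; mR−mL=-49/202 → turn -1·90°
n=4: pose=(-8,4,N); sL=200/333, sR=40/53; mL=-3940/17649, mR=-40/53; mL+mR=-17260/17649 → advance -1; mR−mL=-9380/17649 → turn -1·90°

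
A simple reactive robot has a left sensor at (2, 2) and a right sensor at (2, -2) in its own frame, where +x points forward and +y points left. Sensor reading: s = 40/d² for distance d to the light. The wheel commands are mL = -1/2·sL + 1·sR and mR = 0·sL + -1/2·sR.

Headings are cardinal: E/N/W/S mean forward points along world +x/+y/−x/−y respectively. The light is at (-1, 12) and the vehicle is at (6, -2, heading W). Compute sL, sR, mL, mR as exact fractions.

left sensor world pos  = (4, -4); dL² = 281
right sensor world pos = (4, 0); dR² = 169
sL = 40/281 = 40/281
sR = 40/169 = 40/169
mL = -1/2·sL + 1·sR = 7860/47489
mR = 0·sL + -1/2·sR = -20/169

40/281 40/169 7860/47489 -20/169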